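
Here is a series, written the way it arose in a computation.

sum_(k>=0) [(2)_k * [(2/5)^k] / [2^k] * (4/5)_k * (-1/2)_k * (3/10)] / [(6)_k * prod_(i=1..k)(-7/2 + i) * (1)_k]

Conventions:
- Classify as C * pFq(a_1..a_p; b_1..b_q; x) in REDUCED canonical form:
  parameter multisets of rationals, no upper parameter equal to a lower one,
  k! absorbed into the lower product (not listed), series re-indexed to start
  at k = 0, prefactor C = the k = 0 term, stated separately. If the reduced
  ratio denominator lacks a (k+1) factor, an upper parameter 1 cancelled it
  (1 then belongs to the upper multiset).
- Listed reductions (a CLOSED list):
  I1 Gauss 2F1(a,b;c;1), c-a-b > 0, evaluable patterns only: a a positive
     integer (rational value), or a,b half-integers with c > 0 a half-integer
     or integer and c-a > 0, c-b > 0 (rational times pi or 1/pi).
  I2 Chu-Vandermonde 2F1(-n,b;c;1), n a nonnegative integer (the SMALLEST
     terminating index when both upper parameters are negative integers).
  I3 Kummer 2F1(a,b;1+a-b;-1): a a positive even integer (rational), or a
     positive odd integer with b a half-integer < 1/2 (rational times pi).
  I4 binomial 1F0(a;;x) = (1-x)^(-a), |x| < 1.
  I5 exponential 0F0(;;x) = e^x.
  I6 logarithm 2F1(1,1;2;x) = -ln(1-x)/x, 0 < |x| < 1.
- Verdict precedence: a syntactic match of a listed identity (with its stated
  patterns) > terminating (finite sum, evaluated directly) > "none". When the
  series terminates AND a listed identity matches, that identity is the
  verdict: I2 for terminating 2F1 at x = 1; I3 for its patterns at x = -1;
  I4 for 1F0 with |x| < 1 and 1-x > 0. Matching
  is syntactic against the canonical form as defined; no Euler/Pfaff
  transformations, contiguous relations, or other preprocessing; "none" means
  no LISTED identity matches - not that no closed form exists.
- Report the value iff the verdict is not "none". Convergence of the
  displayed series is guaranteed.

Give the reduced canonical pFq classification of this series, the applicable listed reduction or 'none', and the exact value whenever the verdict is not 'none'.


The tell: from the first term 3/10: (1)_k (C = 3/10, x = 1/5) is k! itself.
Adjacent-term ratio: r(k) = (1/5) * (k-1/2) (k+4/5) (k+2) / [(k-5/2) (k+6) (k+1)] - poly over poly, x = (1/5) from leading terms; C = 3/10 at k = 0.

With C = 3/10: the canonical form is 3F2(-1/2, 4/5, 2; -5/2, 6; 1/5). Verdict: none - at argument 1/5 the multisets {-1/2, 4/5, 2} ; {-5/2, 6} match no listed identity.


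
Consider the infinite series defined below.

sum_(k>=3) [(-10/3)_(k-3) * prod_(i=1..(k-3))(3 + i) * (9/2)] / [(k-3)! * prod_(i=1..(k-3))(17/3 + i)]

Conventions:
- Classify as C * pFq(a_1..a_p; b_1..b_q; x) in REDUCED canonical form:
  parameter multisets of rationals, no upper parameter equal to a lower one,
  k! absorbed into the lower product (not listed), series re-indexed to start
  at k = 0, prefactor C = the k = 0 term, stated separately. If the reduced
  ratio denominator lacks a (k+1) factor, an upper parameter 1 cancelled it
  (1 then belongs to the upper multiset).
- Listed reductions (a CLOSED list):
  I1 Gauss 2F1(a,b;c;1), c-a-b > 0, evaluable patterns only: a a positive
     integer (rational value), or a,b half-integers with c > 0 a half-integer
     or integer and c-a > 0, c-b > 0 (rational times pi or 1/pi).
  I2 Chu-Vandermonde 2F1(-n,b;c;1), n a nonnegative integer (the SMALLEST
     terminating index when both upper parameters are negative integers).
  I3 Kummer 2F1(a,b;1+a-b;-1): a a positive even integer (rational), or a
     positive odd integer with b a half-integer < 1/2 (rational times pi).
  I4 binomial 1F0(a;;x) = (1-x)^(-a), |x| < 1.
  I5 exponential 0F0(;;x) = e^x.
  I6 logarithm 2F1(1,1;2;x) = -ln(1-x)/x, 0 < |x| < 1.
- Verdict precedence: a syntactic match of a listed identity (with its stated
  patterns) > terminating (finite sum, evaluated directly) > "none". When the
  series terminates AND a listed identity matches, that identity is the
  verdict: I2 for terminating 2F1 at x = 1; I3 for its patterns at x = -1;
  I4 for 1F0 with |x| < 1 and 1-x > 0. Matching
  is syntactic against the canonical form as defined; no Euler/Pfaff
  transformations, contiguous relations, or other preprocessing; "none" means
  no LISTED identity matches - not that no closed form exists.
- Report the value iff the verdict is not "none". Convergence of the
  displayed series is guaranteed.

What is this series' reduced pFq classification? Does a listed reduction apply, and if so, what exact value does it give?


First insight: t_0 = 9/2 here, and the running product (prefactor 9/2) telescopes to a rising factorial.
Consecutive-term ratio: r(k) = 1 * (k-10/3) (k+4) / [(k+20/3) (k+1)] - rational; roots negated = parameters, x = 1, C = 9/2.

This is 9/2 * 2F1(-10/3, 4; 20/3; 1) in reduced canonical form. Verdict (x = 1): the Gauss summation I1 applies (x = 1: the Gamma ratio telescopes since c-a-b = 6 > 0 and a = 4 in Z>0). Sum: 187/486.


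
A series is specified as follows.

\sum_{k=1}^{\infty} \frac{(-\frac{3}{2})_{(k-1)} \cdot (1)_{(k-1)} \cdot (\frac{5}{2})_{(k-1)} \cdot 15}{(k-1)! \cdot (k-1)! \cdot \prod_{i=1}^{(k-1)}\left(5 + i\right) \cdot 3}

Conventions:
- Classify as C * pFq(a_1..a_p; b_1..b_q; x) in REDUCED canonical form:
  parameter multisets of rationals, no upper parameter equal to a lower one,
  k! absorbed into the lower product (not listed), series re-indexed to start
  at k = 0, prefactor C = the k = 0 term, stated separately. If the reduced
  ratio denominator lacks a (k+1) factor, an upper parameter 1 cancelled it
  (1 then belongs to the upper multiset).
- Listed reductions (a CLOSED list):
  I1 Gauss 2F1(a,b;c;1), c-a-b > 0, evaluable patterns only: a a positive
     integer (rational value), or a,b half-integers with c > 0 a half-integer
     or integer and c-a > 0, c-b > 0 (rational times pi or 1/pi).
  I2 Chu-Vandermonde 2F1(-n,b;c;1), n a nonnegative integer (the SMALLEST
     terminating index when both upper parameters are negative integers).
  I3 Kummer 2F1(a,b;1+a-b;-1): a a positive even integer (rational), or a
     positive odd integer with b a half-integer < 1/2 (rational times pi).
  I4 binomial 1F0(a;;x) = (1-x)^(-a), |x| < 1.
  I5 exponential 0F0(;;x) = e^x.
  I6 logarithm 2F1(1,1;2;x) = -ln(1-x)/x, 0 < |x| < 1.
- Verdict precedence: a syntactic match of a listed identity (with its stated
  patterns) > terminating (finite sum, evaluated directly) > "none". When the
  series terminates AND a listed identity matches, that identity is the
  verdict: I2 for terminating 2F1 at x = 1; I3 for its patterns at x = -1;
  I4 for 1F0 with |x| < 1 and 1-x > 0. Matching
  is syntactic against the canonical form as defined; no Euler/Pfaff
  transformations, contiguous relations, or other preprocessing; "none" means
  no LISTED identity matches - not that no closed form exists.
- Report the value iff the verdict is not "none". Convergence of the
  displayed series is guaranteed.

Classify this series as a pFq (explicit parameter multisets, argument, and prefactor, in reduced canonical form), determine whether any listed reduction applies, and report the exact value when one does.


x = 1 here; the reduced form reads 2F1, upper {-\frac{3}{2}, \frac{5}{2}}, lower {6}, C = 5. Verdict (x = 1): Gauss (I1, half-integer pattern) applies (x = 1; upper {-\frac{3}{2}, \frac{5}{2}} half-integers, c = 6 in the evaluable pattern). Sum: \frac{65536}{9009} / \pi.

First insight: with t_0 = 5, the denominator's factorial ratio (C = 5) is a lower Pochhammer.
Term ratio: r(k) = 1 * (k-\frac{3}{2}) (k+\frac{5}{2}) / [(k+6) (k+1)] - rational in k. x = 1; t_0 = 5; negate the roots.


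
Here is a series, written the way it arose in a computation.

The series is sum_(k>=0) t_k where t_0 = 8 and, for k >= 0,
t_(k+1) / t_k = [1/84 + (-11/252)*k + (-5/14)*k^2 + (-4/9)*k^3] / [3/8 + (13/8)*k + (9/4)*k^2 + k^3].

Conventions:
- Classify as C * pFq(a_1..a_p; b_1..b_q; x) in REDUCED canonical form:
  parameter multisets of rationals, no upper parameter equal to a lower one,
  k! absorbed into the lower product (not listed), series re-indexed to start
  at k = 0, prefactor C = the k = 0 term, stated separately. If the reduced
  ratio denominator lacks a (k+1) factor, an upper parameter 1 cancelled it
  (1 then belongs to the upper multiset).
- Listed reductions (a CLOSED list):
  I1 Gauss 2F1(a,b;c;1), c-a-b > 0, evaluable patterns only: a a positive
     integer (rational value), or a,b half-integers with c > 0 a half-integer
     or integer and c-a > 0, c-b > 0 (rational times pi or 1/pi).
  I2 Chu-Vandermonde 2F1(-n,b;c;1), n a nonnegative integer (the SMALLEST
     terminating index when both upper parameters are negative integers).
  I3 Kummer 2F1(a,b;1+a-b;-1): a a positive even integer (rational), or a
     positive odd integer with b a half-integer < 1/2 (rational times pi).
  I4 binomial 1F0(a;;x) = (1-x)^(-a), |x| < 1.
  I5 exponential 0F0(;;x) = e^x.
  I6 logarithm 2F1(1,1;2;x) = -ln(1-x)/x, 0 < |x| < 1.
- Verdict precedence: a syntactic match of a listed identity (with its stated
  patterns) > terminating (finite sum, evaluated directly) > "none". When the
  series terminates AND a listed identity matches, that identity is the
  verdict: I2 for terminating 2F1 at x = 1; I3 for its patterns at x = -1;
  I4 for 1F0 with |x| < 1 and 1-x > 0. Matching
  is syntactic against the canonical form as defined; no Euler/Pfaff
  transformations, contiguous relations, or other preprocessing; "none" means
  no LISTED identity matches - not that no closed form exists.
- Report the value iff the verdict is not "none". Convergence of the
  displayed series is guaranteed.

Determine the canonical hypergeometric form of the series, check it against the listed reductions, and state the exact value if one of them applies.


This is 8 * 2F1(-1/8, 3/7; 3/4; -4/9) in reduced canonical form. Verdict: no listed reduction: x = -4/9 and upper {-1/8, 3/7} fail every I1-I6 pattern.

The tell: with t_0 = 8, roots of the ratio polynomials (C = 8, x = -4/9) are the negated parameters.
Consecutive-term ratio: r(k) = (-4/9) * (k-1/8) (k+3/7) / [(k+3/4) (k+1)] - rational; roots negated = parameters, x = (-4/9), C = 8.


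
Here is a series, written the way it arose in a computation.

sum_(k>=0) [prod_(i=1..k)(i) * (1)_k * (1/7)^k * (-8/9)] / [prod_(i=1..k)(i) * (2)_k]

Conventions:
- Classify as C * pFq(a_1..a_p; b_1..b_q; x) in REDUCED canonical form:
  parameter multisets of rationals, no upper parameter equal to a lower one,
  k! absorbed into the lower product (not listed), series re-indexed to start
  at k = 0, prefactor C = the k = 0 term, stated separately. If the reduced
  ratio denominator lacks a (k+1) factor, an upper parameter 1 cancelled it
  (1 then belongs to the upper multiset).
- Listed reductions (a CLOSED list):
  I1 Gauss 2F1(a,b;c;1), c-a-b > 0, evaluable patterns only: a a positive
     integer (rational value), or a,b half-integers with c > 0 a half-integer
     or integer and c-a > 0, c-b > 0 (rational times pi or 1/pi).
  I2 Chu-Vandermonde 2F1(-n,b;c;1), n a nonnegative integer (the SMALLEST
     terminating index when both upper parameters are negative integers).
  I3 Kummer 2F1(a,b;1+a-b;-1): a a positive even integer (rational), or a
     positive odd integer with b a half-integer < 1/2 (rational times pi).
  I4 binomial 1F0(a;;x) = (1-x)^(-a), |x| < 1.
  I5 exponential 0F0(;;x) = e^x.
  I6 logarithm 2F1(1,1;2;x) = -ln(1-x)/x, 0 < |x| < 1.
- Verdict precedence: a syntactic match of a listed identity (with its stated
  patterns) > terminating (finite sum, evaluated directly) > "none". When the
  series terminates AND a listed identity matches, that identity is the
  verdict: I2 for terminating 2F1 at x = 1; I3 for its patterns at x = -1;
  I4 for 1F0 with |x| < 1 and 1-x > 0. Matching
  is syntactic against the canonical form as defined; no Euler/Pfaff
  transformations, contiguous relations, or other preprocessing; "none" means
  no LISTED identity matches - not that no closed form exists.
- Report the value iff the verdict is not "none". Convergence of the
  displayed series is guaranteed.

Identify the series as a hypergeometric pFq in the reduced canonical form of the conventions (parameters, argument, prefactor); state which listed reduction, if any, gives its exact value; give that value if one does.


Classification (C = -8/9): 2F1 with upper {1, 1}, lower {2}, argument x = 1/7. Verdict: the logarithmic series (I6) applies (the logarithm: parameters (1,1;2), x = 1/7). Exact value: (56/9) * ln(6/7).

Key step: with t_0 = -8/9, the running product (prefactor -8/9) telescopes to a rising factorial.
Term ratio: r(k) = (1/7) * (k+1) (k+1) / [(k+2) (k+1)] - poly over poly, x = (1/7) from leading terms; C = -8/9 at k = 0.


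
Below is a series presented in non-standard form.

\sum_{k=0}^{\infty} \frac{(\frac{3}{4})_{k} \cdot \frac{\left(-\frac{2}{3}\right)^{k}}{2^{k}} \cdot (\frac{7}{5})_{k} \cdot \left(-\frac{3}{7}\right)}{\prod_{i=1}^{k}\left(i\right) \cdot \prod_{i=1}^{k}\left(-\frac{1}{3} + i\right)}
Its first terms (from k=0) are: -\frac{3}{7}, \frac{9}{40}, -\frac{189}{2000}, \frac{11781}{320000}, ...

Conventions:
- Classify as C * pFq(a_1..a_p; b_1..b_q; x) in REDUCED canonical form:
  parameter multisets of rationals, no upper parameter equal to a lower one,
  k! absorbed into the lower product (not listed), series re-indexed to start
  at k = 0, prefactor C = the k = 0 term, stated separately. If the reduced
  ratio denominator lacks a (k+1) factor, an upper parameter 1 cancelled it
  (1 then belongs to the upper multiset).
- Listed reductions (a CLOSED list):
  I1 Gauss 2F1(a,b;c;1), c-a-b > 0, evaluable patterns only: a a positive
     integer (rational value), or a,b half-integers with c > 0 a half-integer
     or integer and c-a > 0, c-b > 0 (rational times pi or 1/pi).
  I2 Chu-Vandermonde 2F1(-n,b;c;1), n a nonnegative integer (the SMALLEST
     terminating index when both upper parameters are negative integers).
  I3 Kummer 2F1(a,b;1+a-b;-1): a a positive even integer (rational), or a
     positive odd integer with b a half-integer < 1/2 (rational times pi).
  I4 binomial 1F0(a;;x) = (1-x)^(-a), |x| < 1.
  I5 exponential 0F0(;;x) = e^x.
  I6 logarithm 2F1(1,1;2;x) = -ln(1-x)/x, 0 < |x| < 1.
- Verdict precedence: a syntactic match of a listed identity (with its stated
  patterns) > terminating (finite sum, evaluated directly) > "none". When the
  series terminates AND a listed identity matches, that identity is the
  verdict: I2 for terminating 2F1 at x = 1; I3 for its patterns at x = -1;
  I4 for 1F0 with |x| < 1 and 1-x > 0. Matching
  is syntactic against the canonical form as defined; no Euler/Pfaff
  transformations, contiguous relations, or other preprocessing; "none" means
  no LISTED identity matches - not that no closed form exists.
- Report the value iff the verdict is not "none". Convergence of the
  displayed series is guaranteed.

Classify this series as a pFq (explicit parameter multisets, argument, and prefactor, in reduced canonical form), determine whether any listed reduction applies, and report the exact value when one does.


Reduced: x = -\frac{1}{3}, 2F1, upper = {\frac{3}{4}, \frac{7}{5}}, lower = {\frac{2}{3}}, C = -\frac{3}{7}. Verdict: none. A 2F1 with upper {\frac{3}{4}, \frac{7}{5}} fits none of I1-I6 at x = -\frac{1}{3}; the sum runs forever.

First insight: t_0 = -\frac{3}{7} here, and the product of the first k integers (prefactor -3/7) is k!.
Term ratio: r(k) = -\frac{1}{3} * (k+\frac{3}{4}) (k+\frac{7}{5}) / [(k+\frac{2}{3}) (k+1)] - rational; roots negated = parameters, x = -\frac{1}{3}, C = -\frac{3}{7}.


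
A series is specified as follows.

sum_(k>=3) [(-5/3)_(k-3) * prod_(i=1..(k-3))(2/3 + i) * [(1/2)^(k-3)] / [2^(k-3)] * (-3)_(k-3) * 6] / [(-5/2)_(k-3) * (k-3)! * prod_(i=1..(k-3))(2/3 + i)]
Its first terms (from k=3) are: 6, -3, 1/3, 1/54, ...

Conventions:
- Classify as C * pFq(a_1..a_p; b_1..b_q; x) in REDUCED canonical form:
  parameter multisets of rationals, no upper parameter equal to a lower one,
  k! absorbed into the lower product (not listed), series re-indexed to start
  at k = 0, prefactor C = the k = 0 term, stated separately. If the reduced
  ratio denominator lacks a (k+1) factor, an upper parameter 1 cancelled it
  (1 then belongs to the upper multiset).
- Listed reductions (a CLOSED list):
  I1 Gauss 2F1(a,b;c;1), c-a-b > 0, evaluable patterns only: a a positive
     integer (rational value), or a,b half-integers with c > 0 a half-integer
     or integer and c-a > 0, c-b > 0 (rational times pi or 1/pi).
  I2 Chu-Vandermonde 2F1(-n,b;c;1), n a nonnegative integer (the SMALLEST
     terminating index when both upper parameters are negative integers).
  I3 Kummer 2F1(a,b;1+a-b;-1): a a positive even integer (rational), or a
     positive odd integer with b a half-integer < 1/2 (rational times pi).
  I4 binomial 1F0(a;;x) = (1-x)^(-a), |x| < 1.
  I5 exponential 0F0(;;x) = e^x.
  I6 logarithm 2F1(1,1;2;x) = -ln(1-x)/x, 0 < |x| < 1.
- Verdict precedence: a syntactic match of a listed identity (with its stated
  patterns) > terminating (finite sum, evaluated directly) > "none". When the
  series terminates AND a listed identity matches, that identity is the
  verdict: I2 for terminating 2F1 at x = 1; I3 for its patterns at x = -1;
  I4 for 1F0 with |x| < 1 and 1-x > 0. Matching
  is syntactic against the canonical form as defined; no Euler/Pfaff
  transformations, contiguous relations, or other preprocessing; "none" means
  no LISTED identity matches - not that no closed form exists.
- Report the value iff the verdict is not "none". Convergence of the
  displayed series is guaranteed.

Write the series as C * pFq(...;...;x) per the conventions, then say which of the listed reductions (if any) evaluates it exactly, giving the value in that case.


This is 6 * 2F1(-3, -5/3; -5/2; 1/4) in reduced canonical form. Verdict: terminating at k = 3: the factor (-3)_k kills every later term; summing the 4 survivors is exact. Value: 181/54.

Key observation: from the first term 6: the running product (C = 6) telescopes to a rising factorial.
Adjacent-term ratio: r(k) = (1/4) * (k-3) (k-5/3) / [(k-5/2) (k+1)] - rational; roots negated = parameters, x = (1/4), C = 6.


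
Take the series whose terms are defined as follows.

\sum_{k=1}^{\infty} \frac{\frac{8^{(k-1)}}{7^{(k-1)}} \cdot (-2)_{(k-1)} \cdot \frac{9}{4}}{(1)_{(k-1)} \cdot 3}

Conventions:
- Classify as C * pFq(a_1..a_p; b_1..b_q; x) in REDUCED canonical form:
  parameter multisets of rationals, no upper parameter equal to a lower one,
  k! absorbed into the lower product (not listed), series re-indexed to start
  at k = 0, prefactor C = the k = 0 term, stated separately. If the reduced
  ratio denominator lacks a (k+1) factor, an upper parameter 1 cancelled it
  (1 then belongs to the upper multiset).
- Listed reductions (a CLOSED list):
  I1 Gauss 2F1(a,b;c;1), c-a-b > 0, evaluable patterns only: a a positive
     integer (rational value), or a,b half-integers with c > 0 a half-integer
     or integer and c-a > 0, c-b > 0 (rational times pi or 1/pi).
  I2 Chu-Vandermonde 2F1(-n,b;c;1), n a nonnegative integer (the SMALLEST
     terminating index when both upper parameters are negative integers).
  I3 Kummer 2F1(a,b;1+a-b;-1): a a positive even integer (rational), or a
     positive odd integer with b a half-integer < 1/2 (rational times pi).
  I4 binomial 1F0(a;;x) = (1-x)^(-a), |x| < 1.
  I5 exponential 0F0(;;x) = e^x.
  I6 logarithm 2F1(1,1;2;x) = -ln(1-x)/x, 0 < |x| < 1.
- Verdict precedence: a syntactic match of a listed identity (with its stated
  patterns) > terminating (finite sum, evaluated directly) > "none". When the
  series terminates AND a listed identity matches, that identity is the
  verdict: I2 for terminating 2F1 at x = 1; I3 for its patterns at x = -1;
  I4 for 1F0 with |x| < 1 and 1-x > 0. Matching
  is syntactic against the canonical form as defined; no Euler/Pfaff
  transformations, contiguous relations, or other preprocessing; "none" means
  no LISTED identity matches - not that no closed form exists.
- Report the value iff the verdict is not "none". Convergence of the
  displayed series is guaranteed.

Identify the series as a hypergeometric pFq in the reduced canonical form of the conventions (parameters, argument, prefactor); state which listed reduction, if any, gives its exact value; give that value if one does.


Prefactor \frac{3}{4}, argument \frac{8}{7}: 1F0 with upper {-2} over lower {-}. Verdict: terminating - the sum ends at index 2 because -2 is a negative integer; exact evaluation follows. Sum: \frac{3}{196}.

First insight: from the first term \frac{3}{4}: the constant factors (C = 3/4, x = 8/7) combine into one prefactor.
Consecutive-term ratio: r(k) = \frac{8}{7} * (k-2) / [(k+1)] - rational; roots negated = parameters, x = \frac{8}{7}, C = \frac{3}{4}.


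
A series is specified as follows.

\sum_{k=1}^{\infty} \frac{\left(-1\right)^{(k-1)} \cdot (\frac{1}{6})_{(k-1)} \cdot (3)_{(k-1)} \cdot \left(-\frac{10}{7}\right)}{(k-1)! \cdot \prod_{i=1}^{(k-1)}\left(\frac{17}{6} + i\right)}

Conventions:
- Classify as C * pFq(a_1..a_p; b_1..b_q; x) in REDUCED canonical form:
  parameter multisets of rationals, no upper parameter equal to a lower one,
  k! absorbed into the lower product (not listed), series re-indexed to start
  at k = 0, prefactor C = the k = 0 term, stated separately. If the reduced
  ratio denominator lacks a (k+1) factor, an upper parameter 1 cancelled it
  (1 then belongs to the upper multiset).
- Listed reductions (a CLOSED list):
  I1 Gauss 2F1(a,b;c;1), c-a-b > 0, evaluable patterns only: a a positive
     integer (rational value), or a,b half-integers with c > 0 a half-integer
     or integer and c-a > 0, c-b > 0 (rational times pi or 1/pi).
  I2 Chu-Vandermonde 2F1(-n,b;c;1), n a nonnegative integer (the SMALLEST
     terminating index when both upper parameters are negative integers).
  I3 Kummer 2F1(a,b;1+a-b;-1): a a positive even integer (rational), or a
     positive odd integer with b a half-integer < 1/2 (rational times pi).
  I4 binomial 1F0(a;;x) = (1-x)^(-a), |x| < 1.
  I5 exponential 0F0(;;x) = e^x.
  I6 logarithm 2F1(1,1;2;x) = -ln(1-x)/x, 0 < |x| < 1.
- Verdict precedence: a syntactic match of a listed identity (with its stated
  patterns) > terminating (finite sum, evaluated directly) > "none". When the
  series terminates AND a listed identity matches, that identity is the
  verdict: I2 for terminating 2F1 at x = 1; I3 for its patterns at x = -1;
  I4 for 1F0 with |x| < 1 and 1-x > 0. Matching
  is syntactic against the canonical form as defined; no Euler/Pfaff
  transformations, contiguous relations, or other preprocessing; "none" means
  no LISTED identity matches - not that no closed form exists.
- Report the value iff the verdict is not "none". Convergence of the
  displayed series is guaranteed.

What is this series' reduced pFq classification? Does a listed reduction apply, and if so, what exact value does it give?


Classification (C = -\frac{10}{7}): 2F1 with upper {\frac{1}{6}, 3}, lower {\frac{23}{6}}, argument x = -1. Verdict: none. No listed pattern accepts 2F1(\frac{1}{6}, 3; \frac{23}{6}; -1).

Key observation: t_0 = -\frac{10}{7} here, and the lower running product (prefactor -10/7) is a rising factorial.
Term ratio: r(k) = -1 * (k+\frac{1}{6}) (k+3) / [(k+\frac{23}{6}) (k+1)] - rational; roots negated = parameters, x = -1, C = -\frac{10}{7}.


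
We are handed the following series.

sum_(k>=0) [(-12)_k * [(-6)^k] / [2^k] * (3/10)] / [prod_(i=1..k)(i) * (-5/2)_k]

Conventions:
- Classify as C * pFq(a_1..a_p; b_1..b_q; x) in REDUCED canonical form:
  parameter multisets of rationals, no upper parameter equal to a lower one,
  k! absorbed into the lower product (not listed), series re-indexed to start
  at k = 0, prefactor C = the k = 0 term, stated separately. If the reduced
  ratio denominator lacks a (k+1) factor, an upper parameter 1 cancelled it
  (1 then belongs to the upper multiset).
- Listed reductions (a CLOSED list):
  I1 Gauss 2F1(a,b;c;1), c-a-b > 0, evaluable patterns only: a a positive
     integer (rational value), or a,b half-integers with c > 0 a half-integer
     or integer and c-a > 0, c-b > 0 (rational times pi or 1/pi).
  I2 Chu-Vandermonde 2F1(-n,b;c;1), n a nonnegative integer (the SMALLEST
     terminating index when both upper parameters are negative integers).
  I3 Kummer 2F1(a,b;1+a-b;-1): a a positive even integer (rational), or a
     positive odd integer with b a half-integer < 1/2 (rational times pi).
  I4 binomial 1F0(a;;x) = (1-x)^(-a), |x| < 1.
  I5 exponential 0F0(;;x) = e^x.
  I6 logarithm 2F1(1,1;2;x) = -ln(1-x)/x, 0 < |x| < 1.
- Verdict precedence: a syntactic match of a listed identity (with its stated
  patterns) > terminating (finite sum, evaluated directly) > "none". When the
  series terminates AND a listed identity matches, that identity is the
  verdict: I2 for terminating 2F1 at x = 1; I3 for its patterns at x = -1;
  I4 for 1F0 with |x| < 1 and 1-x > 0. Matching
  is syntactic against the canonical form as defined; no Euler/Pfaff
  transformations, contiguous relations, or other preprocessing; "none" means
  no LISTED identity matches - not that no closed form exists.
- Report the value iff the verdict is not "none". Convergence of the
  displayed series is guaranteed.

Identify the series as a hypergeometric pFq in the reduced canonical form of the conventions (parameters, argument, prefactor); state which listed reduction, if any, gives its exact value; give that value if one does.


Canonical form: C = 3/10 times 1F1 with upper {-12}, lower {-5/2}, x = -3. Verdict: terminating - the sum ends at index 12 because -12 is a negative integer; exact evaluation follows. Sum: -753009220653/4254250.

Key observation: with t_0 = 3/10, the two k-th powers (C = 3/10) combine into one argument.
Term ratio: r(k) = (-3) * (k-12) / [(k-5/2) (k+1)] - rational in k. x = (-3); t_0 = 3/10; negate the roots.


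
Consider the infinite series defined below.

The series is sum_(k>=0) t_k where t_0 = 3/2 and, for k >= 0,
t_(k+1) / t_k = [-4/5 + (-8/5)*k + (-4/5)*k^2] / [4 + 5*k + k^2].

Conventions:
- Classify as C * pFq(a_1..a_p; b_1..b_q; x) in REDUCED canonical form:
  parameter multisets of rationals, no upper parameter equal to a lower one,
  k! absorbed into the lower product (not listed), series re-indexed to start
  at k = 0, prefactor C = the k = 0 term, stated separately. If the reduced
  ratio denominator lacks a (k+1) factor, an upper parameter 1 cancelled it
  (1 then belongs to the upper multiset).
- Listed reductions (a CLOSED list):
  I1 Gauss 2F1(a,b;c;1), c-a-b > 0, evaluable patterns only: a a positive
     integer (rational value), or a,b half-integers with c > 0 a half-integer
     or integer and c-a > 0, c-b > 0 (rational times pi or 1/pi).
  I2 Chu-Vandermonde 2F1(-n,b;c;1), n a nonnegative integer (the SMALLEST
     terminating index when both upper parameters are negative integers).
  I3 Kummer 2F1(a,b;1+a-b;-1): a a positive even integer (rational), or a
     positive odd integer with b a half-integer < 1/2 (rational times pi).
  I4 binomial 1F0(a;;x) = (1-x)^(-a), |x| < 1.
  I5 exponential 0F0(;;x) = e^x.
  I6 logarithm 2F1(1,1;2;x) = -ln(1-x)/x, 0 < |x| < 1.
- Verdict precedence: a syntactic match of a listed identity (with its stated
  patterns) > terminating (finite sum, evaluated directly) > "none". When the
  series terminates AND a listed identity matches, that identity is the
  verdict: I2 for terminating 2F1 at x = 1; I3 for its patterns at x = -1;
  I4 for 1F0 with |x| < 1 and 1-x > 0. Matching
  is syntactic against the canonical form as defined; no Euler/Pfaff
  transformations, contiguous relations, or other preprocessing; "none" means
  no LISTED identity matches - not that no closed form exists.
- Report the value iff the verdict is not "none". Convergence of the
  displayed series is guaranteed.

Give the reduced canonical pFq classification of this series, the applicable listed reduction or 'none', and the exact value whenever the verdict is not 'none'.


x = -4/5 here; the reduced form reads 2F1, upper {1, 1}, lower {4}, C = 3/2. Verdict: none. Every listed pattern misses the 2F1 form at -4/5, upper {1, 1}.

The tell: t_0 being 3/2, roots of the ratio polynomials (prefactor 3/2) are the negated parameters.
Step ratio: r(k) = (-4/5) * (k+1) (k+1) / [(k+4) (k+1)] - rational in k. x = (-4/5); t_0 = 3/2; negate the roots.


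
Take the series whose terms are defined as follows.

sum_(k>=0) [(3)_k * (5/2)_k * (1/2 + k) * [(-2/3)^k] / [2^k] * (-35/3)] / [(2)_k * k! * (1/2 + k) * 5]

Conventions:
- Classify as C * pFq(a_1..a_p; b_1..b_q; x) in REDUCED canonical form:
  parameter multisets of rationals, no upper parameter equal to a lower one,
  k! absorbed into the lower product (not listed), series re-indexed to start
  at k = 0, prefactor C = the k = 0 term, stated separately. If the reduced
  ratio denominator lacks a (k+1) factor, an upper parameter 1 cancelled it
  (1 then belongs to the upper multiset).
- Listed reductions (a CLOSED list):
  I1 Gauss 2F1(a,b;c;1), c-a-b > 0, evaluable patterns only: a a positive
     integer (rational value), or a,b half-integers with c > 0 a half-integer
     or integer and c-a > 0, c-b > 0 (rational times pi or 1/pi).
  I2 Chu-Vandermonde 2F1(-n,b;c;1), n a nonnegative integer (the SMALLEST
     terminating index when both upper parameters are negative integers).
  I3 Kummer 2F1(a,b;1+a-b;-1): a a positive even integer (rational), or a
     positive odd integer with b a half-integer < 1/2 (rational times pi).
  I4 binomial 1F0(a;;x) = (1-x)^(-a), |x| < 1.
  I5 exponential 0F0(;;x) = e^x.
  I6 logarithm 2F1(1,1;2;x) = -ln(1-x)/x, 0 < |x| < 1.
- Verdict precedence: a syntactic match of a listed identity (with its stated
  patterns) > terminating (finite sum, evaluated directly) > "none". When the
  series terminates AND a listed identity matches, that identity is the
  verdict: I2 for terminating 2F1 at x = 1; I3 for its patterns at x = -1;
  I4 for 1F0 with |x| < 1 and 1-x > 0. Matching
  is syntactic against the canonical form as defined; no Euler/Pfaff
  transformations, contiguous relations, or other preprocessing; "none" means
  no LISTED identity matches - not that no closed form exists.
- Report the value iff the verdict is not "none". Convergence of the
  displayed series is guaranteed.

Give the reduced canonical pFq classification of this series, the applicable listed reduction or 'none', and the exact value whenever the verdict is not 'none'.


With C = -7/3: the canonical form is 2F1(5/2, 3; 2; -1/3). Verdict: no listed reduction: x = -1/3 and upper {5/2, 3} fail every I1-I6 pattern.

Key observation: from the first term -7/3: k + 1/2 divides numerator and denominator alike; C = -7/3 after cancelling.
Consecutive-term ratio: r(k) = (-1/3) * (k+5/2) (k+3) / [(k+2) (k+1)] - rational in k, leading ratio (-1/3); with t_0 = -7/3, classification follows.


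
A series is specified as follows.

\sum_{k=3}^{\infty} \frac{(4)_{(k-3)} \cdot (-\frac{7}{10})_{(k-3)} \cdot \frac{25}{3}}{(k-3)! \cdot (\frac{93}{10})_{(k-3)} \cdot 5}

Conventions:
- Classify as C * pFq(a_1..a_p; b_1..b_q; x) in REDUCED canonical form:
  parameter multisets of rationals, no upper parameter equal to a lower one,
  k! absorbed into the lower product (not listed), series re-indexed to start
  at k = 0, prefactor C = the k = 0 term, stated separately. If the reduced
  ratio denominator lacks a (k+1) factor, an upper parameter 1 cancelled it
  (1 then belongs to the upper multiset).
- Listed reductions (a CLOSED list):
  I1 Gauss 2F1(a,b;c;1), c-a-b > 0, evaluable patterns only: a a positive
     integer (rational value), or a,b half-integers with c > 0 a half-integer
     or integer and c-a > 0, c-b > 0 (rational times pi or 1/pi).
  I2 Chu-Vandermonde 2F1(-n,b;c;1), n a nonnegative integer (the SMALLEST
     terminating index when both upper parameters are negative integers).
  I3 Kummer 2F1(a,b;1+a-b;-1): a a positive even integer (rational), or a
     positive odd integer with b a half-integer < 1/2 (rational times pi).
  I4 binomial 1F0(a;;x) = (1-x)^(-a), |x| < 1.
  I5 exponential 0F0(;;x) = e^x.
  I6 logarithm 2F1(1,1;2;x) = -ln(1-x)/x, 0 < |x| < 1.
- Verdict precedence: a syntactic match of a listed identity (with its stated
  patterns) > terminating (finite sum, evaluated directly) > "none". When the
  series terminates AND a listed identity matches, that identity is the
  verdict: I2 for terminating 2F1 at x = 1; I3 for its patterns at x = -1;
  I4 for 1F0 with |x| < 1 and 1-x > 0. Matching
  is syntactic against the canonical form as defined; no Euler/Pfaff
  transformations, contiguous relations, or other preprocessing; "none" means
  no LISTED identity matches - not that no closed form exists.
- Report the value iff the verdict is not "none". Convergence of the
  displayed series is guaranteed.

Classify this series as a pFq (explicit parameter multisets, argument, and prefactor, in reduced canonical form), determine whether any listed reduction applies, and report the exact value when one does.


Canonical form: C = \frac{5}{3} times 2F1 with upper {-\frac{7}{10}, 4}, lower {\frac{93}{10}}, x = 1. Verdict: Gauss (I1, integer-parameter pattern) fires (x = 1: the Gamma ratio telescopes since c-a-b = 6 > 0 and a = 4 in Z>0). Sum: \frac{321127}{288000}.

Structural cue: t_0 = \frac{5}{3} here, and the constant factors (prefactor 5/3) combine into one prefactor.
Step ratio: r(k) = 1 * (k-\frac{7}{10}) (k+4) / [(k+\frac{93}{10}) (k+1)] ; factor over Q: parameters, x = 1, and C = \frac{5}{3}.


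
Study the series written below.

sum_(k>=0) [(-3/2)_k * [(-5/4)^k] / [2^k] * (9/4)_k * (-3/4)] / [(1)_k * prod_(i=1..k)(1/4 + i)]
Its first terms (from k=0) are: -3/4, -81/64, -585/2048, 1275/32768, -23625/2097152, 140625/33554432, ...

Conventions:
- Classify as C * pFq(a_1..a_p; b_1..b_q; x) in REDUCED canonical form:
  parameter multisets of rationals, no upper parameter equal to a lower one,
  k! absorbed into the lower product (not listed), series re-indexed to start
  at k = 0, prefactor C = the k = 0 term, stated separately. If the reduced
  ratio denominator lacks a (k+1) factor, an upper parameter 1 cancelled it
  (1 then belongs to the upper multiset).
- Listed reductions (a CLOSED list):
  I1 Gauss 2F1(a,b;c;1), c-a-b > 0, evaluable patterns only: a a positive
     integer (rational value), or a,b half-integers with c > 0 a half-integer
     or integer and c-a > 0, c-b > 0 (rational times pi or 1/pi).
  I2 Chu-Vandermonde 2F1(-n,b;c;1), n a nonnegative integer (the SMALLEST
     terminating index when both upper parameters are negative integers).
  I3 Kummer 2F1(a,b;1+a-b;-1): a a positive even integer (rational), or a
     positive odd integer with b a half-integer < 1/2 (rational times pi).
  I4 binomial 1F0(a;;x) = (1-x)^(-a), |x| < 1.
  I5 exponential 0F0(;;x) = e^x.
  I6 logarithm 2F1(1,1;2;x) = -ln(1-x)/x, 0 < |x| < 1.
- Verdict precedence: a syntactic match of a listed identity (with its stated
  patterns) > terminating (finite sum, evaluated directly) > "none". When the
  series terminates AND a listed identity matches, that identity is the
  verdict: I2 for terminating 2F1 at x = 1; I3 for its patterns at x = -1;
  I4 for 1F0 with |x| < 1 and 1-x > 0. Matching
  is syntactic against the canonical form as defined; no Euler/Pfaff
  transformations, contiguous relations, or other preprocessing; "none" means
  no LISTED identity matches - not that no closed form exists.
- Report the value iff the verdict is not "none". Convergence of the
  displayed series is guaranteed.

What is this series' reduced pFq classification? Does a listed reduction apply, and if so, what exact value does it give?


The series (x = -5/8) is 2F1: upper {-3/2, 9/4}, lower {5/4}, prefactor -3/4. Verdict: none (x = -5/8): each listed identity misses the multisets {-3/2, 9/4} ; {5/4}.

The tell: t_0 = -3/4 here, and the two k-th powers (C = -3/4) combine into one argument.
Consecutive-term ratio: r(k) = (-5/8) * (k-3/2) (k+9/4) / [(k+5/4) (k+1)] - rational; roots negated = parameters, x = (-5/8), C = -3/4.


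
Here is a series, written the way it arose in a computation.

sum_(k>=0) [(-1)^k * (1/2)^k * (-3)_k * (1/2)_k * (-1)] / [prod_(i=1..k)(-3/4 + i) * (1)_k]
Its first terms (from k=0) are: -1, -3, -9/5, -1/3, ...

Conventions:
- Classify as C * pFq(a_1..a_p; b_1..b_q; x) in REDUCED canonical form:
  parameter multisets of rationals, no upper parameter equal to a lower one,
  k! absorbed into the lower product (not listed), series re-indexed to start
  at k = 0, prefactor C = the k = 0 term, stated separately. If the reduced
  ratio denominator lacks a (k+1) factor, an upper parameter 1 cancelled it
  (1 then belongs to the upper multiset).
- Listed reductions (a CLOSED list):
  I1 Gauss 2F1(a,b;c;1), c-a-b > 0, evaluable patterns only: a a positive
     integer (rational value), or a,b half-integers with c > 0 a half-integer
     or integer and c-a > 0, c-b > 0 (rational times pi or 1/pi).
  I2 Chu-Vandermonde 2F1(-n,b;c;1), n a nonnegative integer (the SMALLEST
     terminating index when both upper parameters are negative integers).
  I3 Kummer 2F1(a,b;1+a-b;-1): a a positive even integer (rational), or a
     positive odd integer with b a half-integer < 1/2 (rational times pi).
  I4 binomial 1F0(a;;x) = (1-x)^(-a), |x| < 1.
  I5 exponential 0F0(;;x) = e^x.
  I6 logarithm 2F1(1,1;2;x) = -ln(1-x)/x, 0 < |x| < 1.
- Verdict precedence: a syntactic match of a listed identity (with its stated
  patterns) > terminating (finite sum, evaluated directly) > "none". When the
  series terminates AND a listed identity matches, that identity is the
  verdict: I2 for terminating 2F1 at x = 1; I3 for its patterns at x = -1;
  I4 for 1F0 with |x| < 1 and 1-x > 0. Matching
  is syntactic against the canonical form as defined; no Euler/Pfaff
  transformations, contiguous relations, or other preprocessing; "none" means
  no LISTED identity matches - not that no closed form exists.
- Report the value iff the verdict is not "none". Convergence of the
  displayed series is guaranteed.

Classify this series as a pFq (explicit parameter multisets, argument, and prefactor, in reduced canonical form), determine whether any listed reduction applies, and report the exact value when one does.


Canonical form: C = -1 times 2F1 with upper {-3, 1/2}, lower {1/4}, x = -1/2. Verdict: terminating - no listed pattern fits, but -3 in the upper list cuts the series at k = 3; direct evaluation. Exact value: -92/15.

Key step: t_0 being -1, (1)_k (C = -1) is k! itself.
Step ratio: r(k) = (-1/2) * (k-3) (k+1/2) / [(k+1/4) (k+1)] - rational; roots negated = parameters, x = (-1/2), C = -1.


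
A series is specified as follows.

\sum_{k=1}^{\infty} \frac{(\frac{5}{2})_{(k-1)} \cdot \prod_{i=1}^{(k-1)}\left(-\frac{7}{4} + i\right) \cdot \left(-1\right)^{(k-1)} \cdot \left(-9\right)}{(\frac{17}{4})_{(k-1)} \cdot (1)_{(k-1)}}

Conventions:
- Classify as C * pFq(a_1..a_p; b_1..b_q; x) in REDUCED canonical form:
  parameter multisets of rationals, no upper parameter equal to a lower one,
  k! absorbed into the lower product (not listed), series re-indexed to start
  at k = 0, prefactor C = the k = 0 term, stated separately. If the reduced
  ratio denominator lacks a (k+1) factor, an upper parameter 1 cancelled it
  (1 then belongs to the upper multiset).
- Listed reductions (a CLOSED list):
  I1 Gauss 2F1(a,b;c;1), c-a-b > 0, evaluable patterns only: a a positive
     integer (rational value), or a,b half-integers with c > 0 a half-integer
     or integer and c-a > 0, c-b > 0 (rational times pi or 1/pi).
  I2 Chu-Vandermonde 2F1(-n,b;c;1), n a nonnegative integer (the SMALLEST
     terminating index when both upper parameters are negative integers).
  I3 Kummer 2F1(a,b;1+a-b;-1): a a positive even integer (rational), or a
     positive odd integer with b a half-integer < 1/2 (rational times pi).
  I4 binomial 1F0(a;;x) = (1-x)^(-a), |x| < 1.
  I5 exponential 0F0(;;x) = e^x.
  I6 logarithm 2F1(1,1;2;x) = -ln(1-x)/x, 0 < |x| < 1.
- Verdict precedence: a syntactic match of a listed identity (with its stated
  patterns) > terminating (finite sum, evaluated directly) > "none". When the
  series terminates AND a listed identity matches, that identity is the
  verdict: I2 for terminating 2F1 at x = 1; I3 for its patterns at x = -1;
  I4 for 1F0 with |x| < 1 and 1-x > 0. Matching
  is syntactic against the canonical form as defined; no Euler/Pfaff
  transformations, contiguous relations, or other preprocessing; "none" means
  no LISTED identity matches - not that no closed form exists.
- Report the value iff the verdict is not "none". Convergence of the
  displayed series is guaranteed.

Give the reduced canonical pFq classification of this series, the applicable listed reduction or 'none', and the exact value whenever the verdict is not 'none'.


Reduced: x = -1, 2F1, upper = {-\frac{3}{4}, \frac{5}{2}}, lower = {\frac{17}{4}}, C = -9. Verdict: none (x = -1): each listed identity misses the multisets {-\frac{3}{4}, \frac{5}{2}} ; {\frac{17}{4}}.

Key observation: t_0 = -9 here, and (1)_k (C = -9, x = -1) is k! itself.
Adjacent-term ratio: r(k) = -1 * (k-\frac{3}{4}) (k+\frac{5}{2}) / [(k+\frac{17}{4}) (k+1)] - rational; roots negated = parameters, x = -1, C = -9.
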